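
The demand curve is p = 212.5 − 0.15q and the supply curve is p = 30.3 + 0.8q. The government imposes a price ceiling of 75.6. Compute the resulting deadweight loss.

Competitive equilibrium: 212.5 − 0.15q = 30.3 + 0.8q → q* = 191.78947, p* = 183.73158.
At the ceiling p = 75.6, quantity supplied = (75.6 − 30.3)/0.8 = 56.625.
Willingness to pay at q' = 56.625: 212.5 − 0.15·56.625 = 204.00625.
Δq = 191.78947 − 56.625 = 135.16447; wedge = 204.00625 − 75.6 = 128.40625.
DWL = ½ × 135.16447 × 128.40625 = 8677.98.

8677.98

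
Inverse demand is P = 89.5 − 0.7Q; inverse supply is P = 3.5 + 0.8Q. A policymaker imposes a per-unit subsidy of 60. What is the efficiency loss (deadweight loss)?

1200

Competitive equilibrium: 89.5 − 0.7Q = 3.5 + 0.8Q → Q* = 57.3333, P* = 49.3667.
The subsidy lowers effective supply by 60: P = 0.8Q − 56.5.
New quantity: 89.5 − 0.7Q = 0.8Q − 56.5 → Q' = 97.3333.
Overproduction ΔQ = 97.3333 − 57.3333 = 40; wedge = subsidy = 60.
Welfare loss = ½ × 40 × 60 = 1200.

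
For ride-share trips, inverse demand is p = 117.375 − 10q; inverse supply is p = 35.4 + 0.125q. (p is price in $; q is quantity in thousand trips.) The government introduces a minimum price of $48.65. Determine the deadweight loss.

Competitive equilibrium: 117.375 − 10q = 35.4 + 0.125q → q* = 8.0963, p* = 36.412.
At the floor p = 48.65, quantity demanded = (117.375 − 48.65)/10 = 6.8725.
Sellers' marginal cost at q' = 6.8725: 35.4 + 0.125·6.8725 = 36.2591.
Δq = 8.0963 − 6.8725 = 1.2238; wedge = 48.65 − 36.2591 = 12.3909.
DWL = ½ × 1.2238 × 12.3909 = $7.58 thousand.

$7.58 thousand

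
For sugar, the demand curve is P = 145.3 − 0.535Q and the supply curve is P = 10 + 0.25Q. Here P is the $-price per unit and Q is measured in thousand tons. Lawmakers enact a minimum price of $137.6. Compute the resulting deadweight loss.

Competitive equilibrium: 145.3 − 0.535Q = 10 + 0.25Q → Q* = 172.3567, P* = 53.0892.
At the floor P = 137.6, quantity demanded = (145.3 − 137.6)/0.535 = 14.3925.
Sellers' marginal cost at Q' = 14.3925: 10 + 0.25·14.3925 = 13.5981.
ΔQ = 172.3567 − 14.3925 = 157.9642; wedge = 137.6 − 13.5981 = 124.0019.
Deadweight loss = ½ × 157.9642 × 124.0019 = $9793.93 thousand.

$9793.93 thousand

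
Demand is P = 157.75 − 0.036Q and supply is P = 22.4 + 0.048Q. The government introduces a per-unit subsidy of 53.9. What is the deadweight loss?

17292.92

Competitive equilibrium: 157.75 − 0.036Q = 22.4 + 0.048Q → Q* = 1611.3095, P* = 99.7429.
The subsidy lowers effective supply by 53.9: P = 0.048Q − 31.5.
New quantity: 157.75 − 0.036Q = 0.048Q − 31.5 → Q' = 2252.9762.
Overproduction ΔQ = 2252.9762 − 1611.3095 = 641.6667; wedge = subsidy = 53.9.
Deadweight loss = ½ × 641.6667 × 53.9 = 17292.92.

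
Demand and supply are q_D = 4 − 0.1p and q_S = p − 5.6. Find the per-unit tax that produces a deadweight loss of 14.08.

17.6

In inverse form: demand p = 40 − 10q, supply p = 5.6 + q.
Competitive equilibrium: 40 − 10q = 5.6 + q → q* = 3.1273, p* = 8.7273.
A tax t gives Δq = t/11 and wedge t, so DWL = t²/22.
t²/22 = 14.08 → t² = 309.76 → t = 17.6.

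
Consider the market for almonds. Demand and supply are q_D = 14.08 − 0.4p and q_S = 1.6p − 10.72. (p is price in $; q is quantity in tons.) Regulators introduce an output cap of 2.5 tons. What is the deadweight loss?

$68.48

In inverse form: demand p = 35.2 − 2.5q, supply p = 6.7 + 0.625q.
Competitive equilibrium: 35.2 − 2.5q = 6.7 + 0.625q → q* = 9.12, p* = 12.4.
At q = 2.5: demand price = 35.2 − 2.5·2.5 = 28.95; supply price = 6.7 + 0.625·2.5 = 8.2625.
Δq = 9.12 − 2.5 = 6.62; wedge = 28.95 − 8.2625 = 20.6875.
The triangle = ½ × 6.62 × 20.6875 = $68.48.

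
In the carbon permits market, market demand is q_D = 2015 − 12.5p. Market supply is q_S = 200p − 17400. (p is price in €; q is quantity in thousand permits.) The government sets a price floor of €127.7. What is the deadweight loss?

€8767.31 thousand

In inverse form: demand p = 161.2 − 0.08q, supply p = 87 + 0.005q.
Competitive equilibrium: 161.2 − 0.08q = 87 + 0.005q → q* = 872.94118, p* = 91.36471.
At the floor p = 127.7, quantity demanded = (161.2 − 127.7)/0.08 = 418.75.
Sellers' marginal cost at q' = 418.75: 87 + 0.005·418.75 = 89.09375.
Δq = 872.94118 − 418.75 = 454.19118; wedge = 127.7 − 89.09375 = 38.60625.
The triangle = ½ × 454.19118 × 38.60625 = €8767.31 thousand.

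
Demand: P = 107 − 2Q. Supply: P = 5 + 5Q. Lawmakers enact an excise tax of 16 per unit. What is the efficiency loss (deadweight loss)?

18.29

Competitive equilibrium: 107 − 2Q = 5 + 5Q → Q* = 14.5714, P* = 77.8571.
With the tax, the buyer price exceeds the seller price by 16: (107 − 2Q) − (5 + 5Q) = 16 → Q' = 12.2857.
ΔQ = 14.5714 − 12.2857 = 2.2857; the wedge equals the tax, 16.
DWL = ½ × 2.2857 × 16 = 18.29.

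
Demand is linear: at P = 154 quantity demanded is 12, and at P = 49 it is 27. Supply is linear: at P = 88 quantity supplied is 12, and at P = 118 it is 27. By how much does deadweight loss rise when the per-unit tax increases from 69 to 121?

Demand slope = (49 − 154)/(27 − 12) = −7, so P = 238 − 7Q.
Supply slope = (118 − 88)/(27 − 12) = 2, so P = 64 + 2Q.
Competitive equilibrium: 238 − 7Q = 64 + 2Q → Q* = 19.3333, P* = 102.6667.
For a per-unit tax t: ΔQ = t/9, so DWL = ½·t·(t/9) = t²/18.
At t = 69: DWL = 264.5. At t = 121: DWL = 813.389.
Increase = 813.389 − 264.5 = 548.89.

548.89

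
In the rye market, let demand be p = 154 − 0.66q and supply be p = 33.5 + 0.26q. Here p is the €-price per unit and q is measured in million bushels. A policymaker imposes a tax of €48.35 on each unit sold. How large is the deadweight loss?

€1270.50 million

Competitive equilibrium: 154 − 0.66q = 33.5 + 0.26q → q* = 130.9783, p* = 67.5543.
With the tax, the buyer price exceeds the seller price by 48.35: (154 − 0.66q) − (33.5 + 0.26q) = 48.35 → q' = 78.4239.
Δq = 130.9783 − 78.4239 = 52.5544; the wedge equals the tax, 48.35.
Deadweight loss = ½ × 52.5544 × 48.35 = €1270.50 million.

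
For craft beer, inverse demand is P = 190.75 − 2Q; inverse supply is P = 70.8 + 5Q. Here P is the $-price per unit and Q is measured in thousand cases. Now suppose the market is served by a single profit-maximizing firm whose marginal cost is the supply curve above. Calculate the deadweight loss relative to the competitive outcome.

$50.75 thousand

Competitive equilibrium: 190.75 − 2Q = 70.8 + 5Q → Q* = 17.1357, P* = 156.4786.
Marginal revenue: MR = 190.75 − 4Q. Set MR = MC: 190.75 − 4Q = 70.8 + 5Q → Q_m = 13.3278.
Price P_m = 190.75 − 2·13.3278 = 164.0944; MC(Q_m) = 70.8 + 5·13.3278 = 137.439.
Competitive Q* = 17.1357, so ΔQ = 3.8079; wedge = 164.0944 − 137.439 = 26.6554.
Welfare loss = ½ × 3.8079 × 26.6554 = $50.75 thousand.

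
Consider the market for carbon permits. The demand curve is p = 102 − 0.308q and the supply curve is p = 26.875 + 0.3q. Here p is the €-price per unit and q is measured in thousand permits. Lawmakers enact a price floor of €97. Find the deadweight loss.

€3501.81 thousand

Competitive equilibrium: 102 − 0.308q = 26.875 + 0.3q → q* = 123.5609, p* = 63.9433.
At the floor p = 97, quantity demanded = (102 − 97)/0.308 = 16.2338.
Sellers' marginal cost at q' = 16.2338: 26.875 + 0.3·16.2338 = 31.7451.
Δq = 123.5609 − 16.2338 = 107.3271; wedge = 97 − 31.7451 = 65.2549.
Deadweight loss = ½ × 107.3271 × 65.2549 = €3501.81 thousand.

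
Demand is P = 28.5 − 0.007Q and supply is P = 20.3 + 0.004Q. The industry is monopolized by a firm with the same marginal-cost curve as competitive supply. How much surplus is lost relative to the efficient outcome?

462.23

Competitive equilibrium: 28.5 − 0.007Q = 20.3 + 0.004Q → Q* = 745.4545, P* = 23.2818.
Marginal revenue: MR = 28.5 − 0.014Q. Set MR = MC: 28.5 − 0.014Q = 20.3 + 0.004Q → Q_m = 455.5556.
Price P_m = 28.5 − 0.007·455.5556 = 25.3111; MC(Q_m) = 20.3 + 0.004·455.5556 = 22.1222.
Competitive Q* = 745.4545, so ΔQ = 289.8989; wedge = 25.3111 − 22.1222 = 3.1889.
The triangle = ½ × 289.8989 × 3.1889 = 462.23.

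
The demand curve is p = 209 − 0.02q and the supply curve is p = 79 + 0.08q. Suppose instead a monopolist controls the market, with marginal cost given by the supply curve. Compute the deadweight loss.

2347.22

Competitive equilibrium: 209 − 0.02q = 79 + 0.08q → q* = 1300, p* = 183.
Marginal revenue: MR = 209 − 0.04q. Set MR = MC: 209 − 0.04q = 79 + 0.08q → q_m = 1083.3333.
Price p_m = 209 − 0.02·1083.3333 = 187.3333; MC(q_m) = 79 + 0.08·1083.3333 = 165.6667.
Competitive q* = 1300, so Δq = 216.6667; wedge = 187.3333 − 165.6667 = 21.6666.
Welfare loss = ½ × 216.6667 × 21.6666 = 2347.22.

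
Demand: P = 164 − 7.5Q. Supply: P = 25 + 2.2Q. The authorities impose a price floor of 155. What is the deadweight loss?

Competitive equilibrium: 164 − 7.5Q = 25 + 2.2Q → Q* = 14.3299, P* = 56.5258.
At the floor P = 155, quantity demanded = (164 − 155)/7.5 = 1.2.
Sellers' marginal cost at Q' = 1.2: 25 + 2.2·1.2 = 27.64.
ΔQ = 14.3299 − 1.2 = 13.1299; wedge = 155 − 27.64 = 127.36.
Deadweight loss = ½ × 13.1299 × 127.36 = 836.11.

836.11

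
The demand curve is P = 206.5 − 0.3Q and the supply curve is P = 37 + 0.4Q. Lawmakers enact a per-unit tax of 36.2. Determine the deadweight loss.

936.03

Competitive equilibrium: 206.5 − 0.3Q = 37 + 0.4Q → Q* = 242.1429, P* = 133.8571.
With the tax, the buyer price exceeds the seller price by 36.2: (206.5 − 0.3Q) − (37 + 0.4Q) = 36.2 → Q' = 190.4286.
ΔQ = 242.1429 − 190.4286 = 51.7143; the wedge equals the tax, 36.2.
Deadweight loss = ½ × 51.7143 × 36.2 = 936.03.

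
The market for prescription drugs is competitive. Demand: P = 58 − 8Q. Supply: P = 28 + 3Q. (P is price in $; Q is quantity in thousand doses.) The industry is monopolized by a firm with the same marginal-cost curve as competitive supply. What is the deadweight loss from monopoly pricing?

$7.25 thousand

Competitive equilibrium: 58 − 8Q = 28 + 3Q → Q* = 2.7273, P* = 36.1818.
Marginal revenue: MR = 58 − 16Q. Set MR = MC: 58 − 16Q = 28 + 3Q → Q_m = 1.5789.
Price P_m = 58 − 8·1.5789 = 45.3688; MC(Q_m) = 28 + 3·1.5789 = 32.7367.
Competitive Q* = 2.7273, so ΔQ = 1.1484; wedge = 45.3688 − 32.7367 = 12.6321.
DWL = ½ × 1.1484 × 12.6321 = $7.25 thousand.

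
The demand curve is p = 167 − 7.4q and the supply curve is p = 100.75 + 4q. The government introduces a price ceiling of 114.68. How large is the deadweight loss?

30.92

Competitive equilibrium: 167 − 7.4q = 100.75 + 4q → q* = 5.8114, p* = 123.9956.
At the ceiling p = 114.68, quantity supplied = (114.68 − 100.75)/4 = 3.4825.
Willingness to pay at q' = 3.4825: 167 − 7.4·3.4825 = 141.2295.
Δq = 5.8114 − 3.4825 = 2.3289; wedge = 141.2295 − 114.68 = 26.5495.
The triangle = ½ × 2.3289 × 26.5495 = 30.92.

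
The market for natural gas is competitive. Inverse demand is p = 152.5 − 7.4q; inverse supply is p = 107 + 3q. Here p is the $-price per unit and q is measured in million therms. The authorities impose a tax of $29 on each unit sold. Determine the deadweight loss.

$40.43 million

Competitive equilibrium: 152.5 − 7.4q = 107 + 3q → q* = 4.375, p* = 120.125.
With the tax, the buyer price exceeds the seller price by 29: (152.5 − 7.4q) − (107 + 3q) = 29 → q' = 1.5865.
Δq = 4.375 − 1.5865 = 2.7885; the wedge equals the tax, 29.
Deadweight loss = ½ × 2.7885 × 29 = $40.43 million.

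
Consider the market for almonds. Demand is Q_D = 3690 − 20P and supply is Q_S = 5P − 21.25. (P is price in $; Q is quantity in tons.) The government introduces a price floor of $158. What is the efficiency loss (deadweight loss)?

$4560.125

In inverse form: demand P = 184.5 − 0.05Q, supply P = 4.25 + 0.2Q.
Competitive equilibrium: 184.5 − 0.05Q = 4.25 + 0.2Q → Q* = 721, P* = 148.45.
At the floor P = 158, quantity demanded = (184.5 − 158)/0.05 = 530.
Sellers' marginal cost at Q' = 530: 4.25 + 0.2·530 = 110.25.
ΔQ = 721 − 530 = 191; wedge = 158 − 110.25 = 47.75.
DWL = ½ × 191 × 47.75 = $4560.125.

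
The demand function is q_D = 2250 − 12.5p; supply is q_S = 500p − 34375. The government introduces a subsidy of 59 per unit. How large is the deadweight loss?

21225.61

In inverse form: demand p = 180 − 0.08q, supply p = 68.75 + 0.002q.
Competitive equilibrium: 180 − 0.08q = 68.75 + 0.002q → q* = 1356.7073, p* = 71.4634.
The subsidy lowers effective supply by 59: p = 9.75 + 0.002q.
New quantity: 180 − 0.08q = 9.75 + 0.002q → q' = 2076.2195.
Overproduction Δq = 2076.2195 − 1356.7073 = 719.5122; wedge = subsidy = 59.
Welfare loss = ½ × 719.5122 × 59 = 21225.61.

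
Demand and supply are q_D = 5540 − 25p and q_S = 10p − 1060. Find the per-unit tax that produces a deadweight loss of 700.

In inverse form: demand p = 221.6 − 0.04q, supply p = 106 + 0.1q.
Competitive equilibrium: 221.6 − 0.04q = 106 + 0.1q → q* = 825.7143, p* = 188.5714.
A tax t gives Δq = t/0.14 and wedge t, so DWL = t²/0.28.
t²/0.28 = 700 → t² = 196 → t = 14.

14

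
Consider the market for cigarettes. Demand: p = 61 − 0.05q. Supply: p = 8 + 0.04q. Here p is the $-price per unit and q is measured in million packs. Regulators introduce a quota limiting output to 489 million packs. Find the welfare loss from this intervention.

$449 million

Competitive equilibrium: 61 − 0.05q = 8 + 0.04q → q* = 588.8889, p* = 31.5556.
At q = 489: demand price = 61 − 0.05·489 = 36.55; supply price = 8 + 0.04·489 = 27.56.
Δq = 588.8889 − 489 = 99.8889; wedge = 36.55 − 27.56 = 8.99.
The triangle = ½ × 99.8889 × 8.99 = $449 million.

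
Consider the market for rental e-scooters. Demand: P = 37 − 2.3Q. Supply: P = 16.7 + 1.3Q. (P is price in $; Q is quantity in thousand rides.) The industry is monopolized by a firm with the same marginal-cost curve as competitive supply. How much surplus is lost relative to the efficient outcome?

$8.70 thousand

Competitive equilibrium: 37 − 2.3Q = 16.7 + 1.3Q → Q* = 5.6389, P* = 24.0306.
Marginal revenue: MR = 37 − 4.6Q. Set MR = MC: 37 − 4.6Q = 16.7 + 1.3Q → Q_m = 3.4407.
Price P_m = 37 − 2.3·3.4407 = 29.0864; MC(Q_m) = 16.7 + 1.3·3.4407 = 21.1729.
Competitive Q* = 5.6389, so ΔQ = 2.1982; wedge = 29.0864 − 21.1729 = 7.9135.
Deadweight loss = ½ × 2.1982 × 7.9135 = $8.70 thousand.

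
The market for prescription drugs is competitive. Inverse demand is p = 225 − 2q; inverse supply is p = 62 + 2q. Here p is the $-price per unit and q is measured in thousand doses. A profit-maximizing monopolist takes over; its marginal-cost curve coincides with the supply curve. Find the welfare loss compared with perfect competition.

$369.01 thousand

Competitive equilibrium: 225 − 2q = 62 + 2q → q* = 40.75, p* = 143.5.
Marginal revenue: MR = 225 − 4q. Set MR = MC: 225 − 4q = 62 + 2q → q_m = 27.1667.
Price p_m = 225 − 2·27.1667 = 170.6666; MC(q_m) = 62 + 2·27.1667 = 116.3334.
Competitive q* = 40.75, so Δq = 13.5833; wedge = 170.6666 − 116.3334 = 54.3332.
The triangle = ½ × 13.5833 × 54.3332 = $369.01 thousand.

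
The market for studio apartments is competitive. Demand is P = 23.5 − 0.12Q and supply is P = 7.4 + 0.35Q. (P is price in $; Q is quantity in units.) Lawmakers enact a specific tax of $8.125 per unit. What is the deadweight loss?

Competitive equilibrium: 23.5 − 0.12Q = 7.4 + 0.35Q → Q* = 34.2553, P* = 19.3894.
With the tax, the buyer price exceeds the seller price by 8.125: (23.5 − 0.12Q) − (7.4 + 0.35Q) = 8.125 → Q' = 16.9681.
ΔQ = 34.2553 − 16.9681 = 17.2872; the wedge equals the tax, 8.125.
DWL = ½ × 17.2872 × 8.125 = $70.23.

$70.23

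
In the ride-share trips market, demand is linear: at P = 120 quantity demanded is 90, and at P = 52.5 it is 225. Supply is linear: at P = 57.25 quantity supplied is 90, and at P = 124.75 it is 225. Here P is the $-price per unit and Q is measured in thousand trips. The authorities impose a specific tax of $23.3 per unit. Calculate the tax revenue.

Demand slope = (52.5 − 120)/(225 − 90) = −0.5, so P = 165 − 0.5Q.
Supply slope = (124.75 − 57.25)/(225 − 90) = 0.5, so P = 12.25 + 0.5Q.
Competitive equilibrium: 165 − 0.5Q = 12.25 + 0.5Q → Q* = 152.75, P* = 88.625.
With the tax, the buyer price exceeds the seller price by 23.3: (165 − 0.5Q) − (12.25 + 0.5Q) = 23.3 → Q' = 129.45.
Tax revenue = 23.3 × 129.45 = $3016.185 thousand.

$3016.185 thousand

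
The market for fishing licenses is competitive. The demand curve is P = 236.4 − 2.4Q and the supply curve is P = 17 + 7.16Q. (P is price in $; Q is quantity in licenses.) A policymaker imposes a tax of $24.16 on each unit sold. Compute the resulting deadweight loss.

$30.53

Competitive equilibrium: 236.4 − 2.4Q = 17 + 7.16Q → Q* = 22.9498, P* = 181.3205.
With the tax, the buyer price exceeds the seller price by 24.16: (236.4 − 2.4Q) − (17 + 7.16Q) = 24.16 → Q' = 20.4226.
ΔQ = 22.9498 − 20.4226 = 2.5272; the wedge equals the tax, 24.16.
DWL = ½ × 2.5272 × 24.16 = $30.53.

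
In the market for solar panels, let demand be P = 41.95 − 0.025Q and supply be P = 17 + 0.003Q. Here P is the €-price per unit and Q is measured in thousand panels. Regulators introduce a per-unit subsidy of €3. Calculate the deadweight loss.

Competitive equilibrium: 41.95 − 0.025Q = 17 + 0.003Q → Q* = 891.0714, P* = 19.6732.
The subsidy lowers effective supply by 3: P = 14 + 0.003Q.
New quantity: 41.95 − 0.025Q = 14 + 0.003Q → Q' = 998.2143.
Overproduction ΔQ = 998.2143 − 891.0714 = 107.1429; wedge = subsidy = 3.
DWL = ½ × 107.1429 × 3 = €160.71 thousand.

€160.71 thousand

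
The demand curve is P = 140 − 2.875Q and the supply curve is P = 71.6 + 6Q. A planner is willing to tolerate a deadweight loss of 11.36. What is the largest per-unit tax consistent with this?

Competitive equilibrium: 140 − 2.875Q = 71.6 + 6Q → Q* = 7.707, P* = 117.8423.
A tax t gives ΔQ = t/8.875 and wedge t, so DWL = t²/17.75.
t²/17.75 = 11.36 → t² = 201.64 → t = 14.2.

14.2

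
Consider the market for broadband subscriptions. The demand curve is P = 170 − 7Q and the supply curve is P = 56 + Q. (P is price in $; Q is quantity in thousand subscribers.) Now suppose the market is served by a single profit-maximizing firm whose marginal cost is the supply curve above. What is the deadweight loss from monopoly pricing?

$176.89 thousand

Competitive equilibrium: 170 − 7Q = 56 + Q → Q* = 14.25, P* = 70.25.
Marginal revenue: MR = 170 − 14Q. Set MR = MC: 170 − 14Q = 56 + Q → Q_m = 7.6.
Price P_m = 170 − 7·7.6 = 116.8; MC(Q_m) = 56 + 1·7.6 = 63.6.
Competitive Q* = 14.25, so ΔQ = 6.65; wedge = 116.8 − 63.6 = 53.2.
DWL = ½ × 6.65 × 53.2 = $176.89 thousand.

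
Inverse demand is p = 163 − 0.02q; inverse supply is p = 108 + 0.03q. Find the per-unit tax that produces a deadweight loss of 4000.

Competitive equilibrium: 163 − 0.02q = 108 + 0.03q → q* = 1100, p* = 141.
A tax t gives Δq = t/0.05 and wedge t, so DWL = t²/0.1.
t²/0.1 = 4000 → t² = 400 → t = 20.

20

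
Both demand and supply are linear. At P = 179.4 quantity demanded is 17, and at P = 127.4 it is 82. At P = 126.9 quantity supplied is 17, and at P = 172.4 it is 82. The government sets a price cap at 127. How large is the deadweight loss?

Demand slope = (127.4 − 179.4)/(82 − 17) = −0.8, so P = 193 − 0.8Q.
Supply slope = (172.4 − 126.9)/(82 − 17) = 0.7, so P = 115 + 0.7Q.
Competitive equilibrium: 193 − 0.8Q = 115 + 0.7Q → Q* = 52, P* = 151.4.
At the ceiling P = 127, quantity supplied = (127 − 115)/0.7 = 17.14286.
Willingness to pay at Q' = 17.14286: 193 − 0.8·17.14286 = 179.28571.
ΔQ = 52 − 17.14286 = 34.85714; wedge = 179.28571 − 127 = 52.28571.
DWL = ½ × 34.85714 × 52.28571 = 911.27.

911.27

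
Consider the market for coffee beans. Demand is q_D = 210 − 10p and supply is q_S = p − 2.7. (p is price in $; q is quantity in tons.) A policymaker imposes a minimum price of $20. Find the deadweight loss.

$24.22

In inverse form: demand p = 21 − 0.1q, supply p = 2.7 + q.
Competitive equilibrium: 21 − 0.1q = 2.7 + q → q* = 16.6364, p* = 19.3364.
At the floor p = 20, quantity demanded = (21 − 20)/0.1 = 10.
Sellers' marginal cost at q' = 10: 2.7 + 1·10 = 12.7.
Δq = 16.6364 − 10 = 6.6364; wedge = 20 − 12.7 = 7.3.
Welfare loss = ½ × 6.6364 × 7.3 = $24.22.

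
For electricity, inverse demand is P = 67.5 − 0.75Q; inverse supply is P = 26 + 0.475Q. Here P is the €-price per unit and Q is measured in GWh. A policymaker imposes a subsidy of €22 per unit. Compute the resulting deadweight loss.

€197.55

Competitive equilibrium: 67.5 − 0.75Q = 26 + 0.475Q → Q* = 33.8776, P* = 42.0918.
The subsidy lowers effective supply by 22: P = 4 + 0.475Q.
New quantity: 67.5 − 0.75Q = 4 + 0.475Q → Q' = 51.8367.
Overproduction ΔQ = 51.8367 − 33.8776 = 17.9591; wedge = subsidy = 22.
Deadweight loss = ½ × 17.9591 × 22 = €197.55.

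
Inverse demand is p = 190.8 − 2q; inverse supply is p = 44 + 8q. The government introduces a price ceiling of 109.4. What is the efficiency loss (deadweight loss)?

211.58

Competitive equilibrium: 190.8 − 2q = 44 + 8q → q* = 14.68, p* = 161.44.
At the ceiling p = 109.4, quantity supplied = (109.4 − 44)/8 = 8.175.
Willingness to pay at q' = 8.175: 190.8 − 2·8.175 = 174.45.
Δq = 14.68 − 8.175 = 6.505; wedge = 174.45 − 109.4 = 65.05.
DWL = ½ × 6.505 × 65.05 = 211.58.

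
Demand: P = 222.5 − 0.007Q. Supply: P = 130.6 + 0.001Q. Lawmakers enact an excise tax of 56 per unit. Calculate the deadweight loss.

Competitive equilibrium: 222.5 − 0.007Q = 130.6 + 0.001Q → Q* = 11487.5, P* = 142.0875.
With the tax, the buyer price exceeds the seller price by 56: (222.5 − 0.007Q) − (130.6 + 0.001Q) = 56 → Q' = 4487.5.
ΔQ = 11487.5 − 4487.5 = 7000; the wedge equals the tax, 56.
The triangle = ½ × 7000 × 56 = 196000.

196000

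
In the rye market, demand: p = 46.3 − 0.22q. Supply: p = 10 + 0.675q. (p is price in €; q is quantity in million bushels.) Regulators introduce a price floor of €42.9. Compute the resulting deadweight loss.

Competitive equilibrium: 46.3 − 0.22q = 10 + 0.675q → q* = 40.5587, p* = 37.3771.
At the floor p = 42.9, quantity demanded = (46.3 − 42.9)/0.22 = 15.4545.
Sellers' marginal cost at q' = 15.4545: 10 + 0.675·15.4545 = 20.4318.
Δq = 40.5587 − 15.4545 = 25.1042; wedge = 42.9 − 20.4318 = 22.4682.
The triangle = ½ × 25.1042 × 22.4682 = €282.02 million.

€282.02 million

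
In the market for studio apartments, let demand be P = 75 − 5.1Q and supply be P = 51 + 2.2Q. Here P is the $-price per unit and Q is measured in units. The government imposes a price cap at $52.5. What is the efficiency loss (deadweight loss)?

$24.79

Competitive equilibrium: 75 − 5.1Q = 51 + 2.2Q → Q* = 3.2877, P* = 58.2329.
At the ceiling P = 52.5, quantity supplied = (52.5 − 51)/2.2 = 0.6818.
Willingness to pay at Q' = 0.6818: 75 − 5.1·0.6818 = 71.5228.
ΔQ = 3.2877 − 0.6818 = 2.6059; wedge = 71.5228 − 52.5 = 19.0228.
Welfare loss = ½ × 2.6059 × 19.0228 = $24.79.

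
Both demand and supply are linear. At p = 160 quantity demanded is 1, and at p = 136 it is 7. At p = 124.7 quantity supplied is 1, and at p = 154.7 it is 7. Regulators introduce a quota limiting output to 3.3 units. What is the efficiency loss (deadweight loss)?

11.84

Demand slope = (136 − 160)/(7 − 1) = −4, so p = 164 − 4q.
Supply slope = (154.7 − 124.7)/(7 − 1) = 5, so p = 119.7 + 5q.
Competitive equilibrium: 164 − 4q = 119.7 + 5q → q* = 4.9222, p* = 144.3111.
At q = 3.3: demand price = 164 − 4·3.3 = 150.8; supply price = 119.7 + 5·3.3 = 136.2.
Δq = 4.9222 − 3.3 = 1.6222; wedge = 150.8 − 136.2 = 14.6.
Deadweight loss = ½ × 1.6222 × 14.6 = 11.84.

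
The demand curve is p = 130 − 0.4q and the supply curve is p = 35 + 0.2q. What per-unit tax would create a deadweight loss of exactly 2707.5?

Competitive equilibrium: 130 − 0.4q = 35 + 0.2q → q* = 158.3333, p* = 66.6667.
A tax t gives Δq = t/0.6 and wedge t, so DWL = t²/1.2.
t²/1.2 = 2707.5 → t² = 3249 → t = 57.

57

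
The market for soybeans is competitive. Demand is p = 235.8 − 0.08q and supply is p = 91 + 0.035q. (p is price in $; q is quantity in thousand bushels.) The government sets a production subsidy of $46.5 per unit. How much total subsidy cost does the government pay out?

Competitive equilibrium: 235.8 − 0.08q = 91 + 0.035q → q* = 1259.1304, p* = 135.0696.
The subsidy lowers effective supply by 46.5: p = 44.5 + 0.035q.
New quantity: 235.8 − 0.08q = 44.5 + 0.035q → q' = 1663.4783.
Total subsidy cost = 46.5 × 1663.4783 = $77351.74 thousand.

$77351.74 thousand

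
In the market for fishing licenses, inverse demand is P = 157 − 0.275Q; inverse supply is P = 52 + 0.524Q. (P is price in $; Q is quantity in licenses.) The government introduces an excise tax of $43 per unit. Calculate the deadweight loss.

Competitive equilibrium: 157 − 0.275Q = 52 + 0.524Q → Q* = 131.4143, P* = 120.8611.
With the tax, the buyer price exceeds the seller price by 43: (157 − 0.275Q) − (52 + 0.524Q) = 43 → Q' = 77.597.
ΔQ = 131.4143 − 77.597 = 53.8173; the wedge equals the tax, 43.
Deadweight loss = ½ × 53.8173 × 43 = $1157.07.

$1157.07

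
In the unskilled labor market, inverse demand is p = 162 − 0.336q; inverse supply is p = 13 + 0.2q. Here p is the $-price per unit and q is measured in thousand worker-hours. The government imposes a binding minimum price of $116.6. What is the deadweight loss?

$5470.07 thousand

Competitive equilibrium: 162 − 0.336q = 13 + 0.2q → q* = 277.9851, p* = 68.597.
At the floor p = 116.6, quantity demanded = (162 − 116.6)/0.336 = 135.119.
Sellers' marginal cost at q' = 135.119: 13 + 0.2·135.119 = 40.0238.
Δq = 277.9851 − 135.119 = 142.8661; wedge = 116.6 − 40.0238 = 76.5762.
Welfare loss = ½ × 142.8661 × 76.5762 = $5470.07 thousand.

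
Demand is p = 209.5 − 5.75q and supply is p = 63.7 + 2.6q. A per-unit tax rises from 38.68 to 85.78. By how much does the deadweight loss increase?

351.02

Competitive equilibrium: 209.5 − 5.75q = 63.7 + 2.6q → q* = 17.4611, p* = 109.0988.
For a per-unit tax t: Δq = t/8.35, so DWL = ½·t·(t/8.35) = t²/16.7.
At t = 38.68: DWL = 89.589. At t = 85.78: DWL = 440.611.
Increase = 440.611 − 89.589 = 351.02.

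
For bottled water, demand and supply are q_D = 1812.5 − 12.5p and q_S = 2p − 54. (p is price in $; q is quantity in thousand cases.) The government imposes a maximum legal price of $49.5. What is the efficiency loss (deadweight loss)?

$7280.70 thousand

In inverse form: demand p = 145 − 0.08q, supply p = 27 + 0.5q.
Competitive equilibrium: 145 − 0.08q = 27 + 0.5q → q* = 203.4483, p* = 128.7241.
At the ceiling p = 49.5, quantity supplied = (49.5 − 27)/0.5 = 45.
Willingness to pay at q' = 45: 145 − 0.08·45 = 141.4.
Δq = 203.4483 − 45 = 158.4483; wedge = 141.4 − 49.5 = 91.9.
Welfare loss = ½ × 158.4483 × 91.9 = $7280.70 thousand.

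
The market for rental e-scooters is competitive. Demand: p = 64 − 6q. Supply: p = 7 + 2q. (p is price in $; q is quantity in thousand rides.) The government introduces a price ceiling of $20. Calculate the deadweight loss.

$1.56 thousand

Competitive equilibrium: 64 − 6q = 7 + 2q → q* = 7.125, p* = 21.25.
At the ceiling p = 20, quantity supplied = (20 − 7)/2 = 6.5.
Willingness to pay at q' = 6.5: 64 − 6·6.5 = 25.
Δq = 7.125 − 6.5 = 0.625; wedge = 25 − 20 = 5.
Welfare loss = ½ × 0.625 × 5 = $1.56 thousand.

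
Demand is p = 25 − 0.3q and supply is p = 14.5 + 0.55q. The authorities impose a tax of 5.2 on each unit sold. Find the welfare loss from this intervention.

Competitive equilibrium: 25 − 0.3q = 14.5 + 0.55q → q* = 12.3529, p* = 21.2941.
With the tax, the buyer price exceeds the seller price by 5.2: (25 − 0.3q) − (14.5 + 0.55q) = 5.2 → q' = 6.2353.
Δq = 12.3529 − 6.2353 = 6.1176; the wedge equals the tax, 5.2.
Deadweight loss = ½ × 6.1176 × 5.2 = 15.91.

15.91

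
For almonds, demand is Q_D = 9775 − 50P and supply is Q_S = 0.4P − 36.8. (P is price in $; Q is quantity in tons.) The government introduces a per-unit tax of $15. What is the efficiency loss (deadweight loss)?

In inverse form: demand P = 195.5 − 0.02Q, supply P = 92 + 2.5Q.
Competitive equilibrium: 195.5 − 0.02Q = 92 + 2.5Q → Q* = 41.0714, P* = 194.6786.
With the tax, the buyer price exceeds the seller price by 15: (195.5 − 0.02Q) − (92 + 2.5Q) = 15 → Q' = 35.119.
ΔQ = 41.0714 − 35.119 = 5.9524; the wedge equals the tax, 15.
Deadweight loss = ½ × 5.9524 × 15 = $44.64.

$44.64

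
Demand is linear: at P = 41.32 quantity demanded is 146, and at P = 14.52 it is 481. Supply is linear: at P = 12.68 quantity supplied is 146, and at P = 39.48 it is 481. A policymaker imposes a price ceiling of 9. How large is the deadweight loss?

Demand slope = (14.52 − 41.32)/(481 − 146) = −0.08, so P = 53 − 0.08Q.
Supply slope = (39.48 − 12.68)/(481 − 146) = 0.08, so P = 1 + 0.08Q.
Competitive equilibrium: 53 − 0.08Q = 1 + 0.08Q → Q* = 325, P* = 27.
At the ceiling P = 9, quantity supplied = (9 − 1)/0.08 = 100.
Willingness to pay at Q' = 100: 53 − 0.08·100 = 45.
ΔQ = 325 − 100 = 225; wedge = 45 − 9 = 36.
Welfare loss = ½ × 225 × 36 = 4050.

4050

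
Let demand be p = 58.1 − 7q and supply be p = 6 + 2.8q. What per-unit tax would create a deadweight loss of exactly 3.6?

Competitive equilibrium: 58.1 − 7q = 6 + 2.8q → q* = 5.3163, p* = 20.8857.
A tax t gives Δq = t/9.8 and wedge t, so DWL = t²/19.6.
t²/19.6 = 3.6 → t² = 70.56 → t = 8.4.

8.4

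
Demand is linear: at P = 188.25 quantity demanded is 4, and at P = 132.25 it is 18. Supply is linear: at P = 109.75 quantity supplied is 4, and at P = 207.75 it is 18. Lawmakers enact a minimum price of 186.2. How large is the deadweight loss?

241.32

Demand slope = (132.25 − 188.25)/(18 − 4) = −4, so P = 204.25 − 4Q.
Supply slope = (207.75 − 109.75)/(18 − 4) = 7, so P = 81.75 + 7Q.
Competitive equilibrium: 204.25 − 4Q = 81.75 + 7Q → Q* = 11.1364, P* = 159.7045.
At the floor P = 186.2, quantity demanded = (204.25 − 186.2)/4 = 4.5125.
Sellers' marginal cost at Q' = 4.5125: 81.75 + 7·4.5125 = 113.3375.
ΔQ = 11.1364 − 4.5125 = 6.6239; wedge = 186.2 − 113.3375 = 72.8625.
Welfare loss = ½ × 6.6239 × 72.8625 = 241.32.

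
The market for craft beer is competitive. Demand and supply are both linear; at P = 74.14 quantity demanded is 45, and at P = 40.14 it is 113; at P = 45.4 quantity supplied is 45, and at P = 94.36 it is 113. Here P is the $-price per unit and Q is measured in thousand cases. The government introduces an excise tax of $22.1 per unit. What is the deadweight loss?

$200.17 thousand

Demand slope = (40.14 − 74.14)/(113 − 45) = −0.5, so P = 96.64 − 0.5Q.
Supply slope = (94.36 − 45.4)/(113 − 45) = 0.72, so P = 13 + 0.72Q.
Competitive equilibrium: 96.64 − 0.5Q = 13 + 0.72Q → Q* = 68.5574, P* = 62.3613.
With the tax, the buyer price exceeds the seller price by 22.1: (96.64 − 0.5Q) − (13 + 0.72Q) = 22.1 → Q' = 50.4426.
ΔQ = 68.5574 − 50.4426 = 18.1148; the wedge equals the tax, 22.1.
DWL = ½ × 18.1148 × 22.1 = $200.17 thousand.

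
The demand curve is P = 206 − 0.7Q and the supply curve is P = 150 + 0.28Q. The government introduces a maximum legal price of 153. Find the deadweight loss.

Competitive equilibrium: 206 − 0.7Q = 150 + 0.28Q → Q* = 57.1429, P* = 166.
At the ceiling P = 153, quantity supplied = (153 − 150)/0.28 = 10.7143.
Willingness to pay at Q' = 10.7143: 206 − 0.7·10.7143 = 198.5.
ΔQ = 57.1429 − 10.7143 = 46.4286; wedge = 198.5 − 153 = 45.5.
DWL = ½ × 46.4286 × 45.5 = 1056.25.

1056.25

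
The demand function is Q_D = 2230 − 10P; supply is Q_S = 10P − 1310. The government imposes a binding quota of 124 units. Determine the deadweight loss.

11289.60

In inverse form: demand P = 223 − 0.1Q, supply P = 131 + 0.1Q.
Competitive equilibrium: 223 − 0.1Q = 131 + 0.1Q → Q* = 460, P* = 177.
At Q = 124: demand price = 223 − 0.1·124 = 210.6; supply price = 131 + 0.1·124 = 143.4.
ΔQ = 460 − 124 = 336; wedge = 210.6 − 143.4 = 67.2.
The triangle = ½ × 336 × 67.2 = 11289.60.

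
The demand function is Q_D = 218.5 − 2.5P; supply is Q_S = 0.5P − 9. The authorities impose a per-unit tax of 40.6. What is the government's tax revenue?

In inverse form: demand P = 87.4 − 0.4Q, supply P = 18 + 2Q.
Competitive equilibrium: 87.4 − 0.4Q = 18 + 2Q → Q* = 28.9167, P* = 75.8333.
With the tax, the buyer price exceeds the seller price by 40.6: (87.4 − 0.4Q) − (18 + 2Q) = 40.6 → Q' = 12.
Tax revenue = 40.6 × 12 = 487.20.

487.20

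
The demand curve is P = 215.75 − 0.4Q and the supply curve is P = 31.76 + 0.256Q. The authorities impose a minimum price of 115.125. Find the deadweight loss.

274.14

Competitive equilibrium: 215.75 − 0.4Q = 31.76 + 0.256Q → Q* = 280.4726, P* = 103.561.
At the floor P = 115.125, quantity demanded = (215.75 − 115.125)/0.4 = 251.5625.
Sellers' marginal cost at Q' = 251.5625: 31.76 + 0.256·251.5625 = 96.16.
ΔQ = 280.4726 − 251.5625 = 28.9101; wedge = 115.125 − 96.16 = 18.965.
The triangle = ½ × 28.9101 × 18.965 = 274.14.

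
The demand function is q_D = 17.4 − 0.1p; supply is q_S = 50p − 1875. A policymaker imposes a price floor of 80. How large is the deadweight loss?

In inverse form: demand p = 174 − 10q, supply p = 37.5 + 0.02q.
Competitive equilibrium: 174 − 10q = 37.5 + 0.02q → q* = 13.6228, p* = 37.7725.
At the floor p = 80, quantity demanded = (174 − 80)/10 = 9.4.
Sellers' marginal cost at q' = 9.4: 37.5 + 0.02·9.4 = 37.688.
Δq = 13.6228 − 9.4 = 4.2228; wedge = 80 − 37.688 = 42.312.
Welfare loss = ½ × 4.2228 × 42.312 = 89.34.

89.34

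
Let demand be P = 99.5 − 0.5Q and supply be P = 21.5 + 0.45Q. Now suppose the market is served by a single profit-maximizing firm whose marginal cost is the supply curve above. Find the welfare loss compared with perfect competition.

380.75

Competitive equilibrium: 99.5 − 0.5Q = 21.5 + 0.45Q → Q* = 82.1053, P* = 58.4474.
Marginal revenue: MR = 99.5 − Q. Set MR = MC: 99.5 − Q = 21.5 + 0.45Q → Q_m = 53.7931.
Price P_m = 99.5 − 0.5·53.7931 = 72.6035; MC(Q_m) = 21.5 + 0.45·53.7931 = 45.7069.
Competitive Q* = 82.1053, so ΔQ = 28.3122; wedge = 72.6035 − 45.7069 = 26.8966.
Welfare loss = ½ × 28.3122 × 26.8966 = 380.75.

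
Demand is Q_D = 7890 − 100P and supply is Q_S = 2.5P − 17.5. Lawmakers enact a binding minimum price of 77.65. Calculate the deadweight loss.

520.03

In inverse form: demand P = 78.9 − 0.01Q, supply P = 7 + 0.4Q.
Competitive equilibrium: 78.9 − 0.01Q = 7 + 0.4Q → Q* = 175.3659, P* = 77.1463.
At the floor P = 77.65, quantity demanded = (78.9 − 77.65)/0.01 = 125.
Sellers' marginal cost at Q' = 125: 7 + 0.4·125 = 57.
ΔQ = 175.3659 − 125 = 50.3659; wedge = 77.65 − 57 = 20.65.
The triangle = ½ × 50.3659 × 20.65 = 520.03.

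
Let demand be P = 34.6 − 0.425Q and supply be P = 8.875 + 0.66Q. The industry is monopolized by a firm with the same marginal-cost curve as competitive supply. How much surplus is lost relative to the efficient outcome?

Competitive equilibrium: 34.6 − 0.425Q = 8.875 + 0.66Q → Q* = 23.7097, P* = 24.5234.
Marginal revenue: MR = 34.6 − 0.85Q. Set MR = MC: 34.6 − 0.85Q = 8.875 + 0.66Q → Q_m = 17.0364.
Price P_m = 34.6 − 0.425·17.0364 = 27.3595; MC(Q_m) = 8.875 + 0.66·17.0364 = 20.119.
Competitive Q* = 23.7097, so ΔQ = 6.6733; wedge = 27.3595 − 20.119 = 7.2405.
The triangle = ½ × 6.6733 × 7.2405 = 24.16.

24.16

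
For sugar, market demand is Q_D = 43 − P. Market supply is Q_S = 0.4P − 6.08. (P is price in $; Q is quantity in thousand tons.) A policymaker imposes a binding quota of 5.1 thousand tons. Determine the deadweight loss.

$14.14 thousand

In inverse form: demand P = 43 − Q, supply P = 15.2 + 2.5Q.
Competitive equilibrium: 43 − Q = 15.2 + 2.5Q → Q* = 7.9429, P* = 35.0571.
At Q = 5.1: demand price = 43 − 1·5.1 = 37.9; supply price = 15.2 + 2.5·5.1 = 27.95.
ΔQ = 7.9429 − 5.1 = 2.8429; wedge = 37.9 − 27.95 = 9.95.
Welfare loss = ½ × 2.8429 × 9.95 = $14.14 thousand.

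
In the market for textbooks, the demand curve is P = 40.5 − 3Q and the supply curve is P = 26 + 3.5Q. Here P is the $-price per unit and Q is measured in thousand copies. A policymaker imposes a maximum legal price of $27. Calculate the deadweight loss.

Competitive equilibrium: 40.5 − 3Q = 26 + 3.5Q → Q* = 2.2308, P* = 33.8077.
At the ceiling P = 27, quantity supplied = (27 − 26)/3.5 = 0.2857.
Willingness to pay at Q' = 0.2857: 40.5 − 3·0.2857 = 39.6429.
ΔQ = 2.2308 − 0.2857 = 1.9451; wedge = 39.6429 − 27 = 12.6429.
Welfare loss = ½ × 1.9451 × 12.6429 = $12.30 thousand.

$12.30 thousand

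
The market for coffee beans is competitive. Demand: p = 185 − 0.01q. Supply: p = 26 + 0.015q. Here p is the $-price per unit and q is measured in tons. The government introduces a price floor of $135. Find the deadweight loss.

Competitive equilibrium: 185 − 0.01q = 26 + 0.015q → q* = 6360, p* = 121.4.
At the floor p = 135, quantity demanded = (185 − 135)/0.01 = 5000.
Sellers' marginal cost at q' = 5000: 26 + 0.015·5000 = 101.
Δq = 6360 − 5000 = 1360; wedge = 135 − 101 = 34.
Deadweight loss = ½ × 1360 × 34 = $23120.

$23120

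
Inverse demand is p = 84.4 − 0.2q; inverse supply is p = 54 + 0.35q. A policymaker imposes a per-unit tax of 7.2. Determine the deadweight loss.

Competitive equilibrium: 84.4 − 0.2q = 54 + 0.35q → q* = 55.2727, p* = 73.3455.
With the tax, the buyer price exceeds the seller price by 7.2: (84.4 − 0.2q) − (54 + 0.35q) = 7.2 → q' = 42.1818.
Δq = 55.2727 − 42.1818 = 13.0909; the wedge equals the tax, 7.2.
Welfare loss = ½ × 13.0909 × 7.2 = 47.13.

47.13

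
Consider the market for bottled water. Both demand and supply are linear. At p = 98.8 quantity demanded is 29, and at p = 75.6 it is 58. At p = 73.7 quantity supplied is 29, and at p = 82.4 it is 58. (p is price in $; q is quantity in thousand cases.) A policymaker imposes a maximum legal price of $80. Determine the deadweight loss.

$1.82 thousand

Demand slope = (75.6 − 98.8)/(58 − 29) = −0.8, so p = 122 − 0.8q.
Supply slope = (82.4 − 73.7)/(58 − 29) = 0.3, so p = 65 + 0.3q.
Competitive equilibrium: 122 − 0.8q = 65 + 0.3q → q* = 51.8182, p* = 80.5455.
At the ceiling p = 80, quantity supplied = (80 − 65)/0.3 = 50.
Willingness to pay at q' = 50: 122 − 0.8·50 = 82.
Δq = 51.8182 − 50 = 1.8182; wedge = 82 − 80 = 2.
DWL = ½ × 1.8182 × 2 = $1.82 thousand.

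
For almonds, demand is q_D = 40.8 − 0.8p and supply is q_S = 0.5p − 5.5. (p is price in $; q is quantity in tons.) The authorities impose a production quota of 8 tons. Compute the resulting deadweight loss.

$30.15

In inverse form: demand p = 51 − 1.25q, supply p = 11 + 2q.
Competitive equilibrium: 51 − 1.25q = 11 + 2q → q* = 12.3077, p* = 35.6154.
At q = 8: demand price = 51 − 1.25·8 = 41; supply price = 11 + 2·8 = 27.
Δq = 12.3077 − 8 = 4.3077; wedge = 41 − 27 = 14.
Welfare loss = ½ × 4.3077 × 14 = $30.15.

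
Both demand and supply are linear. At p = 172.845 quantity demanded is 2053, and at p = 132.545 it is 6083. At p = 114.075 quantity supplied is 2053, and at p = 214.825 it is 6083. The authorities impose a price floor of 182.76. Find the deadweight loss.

124815.83

Demand slope = (132.545 − 172.845)/(6083 − 2053) = −0.01, so p = 193.375 − 0.01q.
Supply slope = (214.825 − 114.075)/(6083 − 2053) = 0.025, so p = 62.75 + 0.025q.
Competitive equilibrium: 193.375 − 0.01q = 62.75 + 0.025q → q* = 3732.1429, p* = 156.0536.
At the floor p = 182.76, quantity demanded = (193.375 − 182.76)/0.01 = 1061.5.
Sellers' marginal cost at q' = 1061.5: 62.75 + 0.025·1061.5 = 89.2875.
Δq = 3732.1429 − 1061.5 = 2670.6429; wedge = 182.76 − 89.2875 = 93.4725.
Welfare loss = ½ × 2670.6429 × 93.4725 = 124815.83.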